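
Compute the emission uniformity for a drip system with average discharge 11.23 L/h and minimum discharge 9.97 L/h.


EU = (q_min/q_avg)*100 = (9.97/11.23)*100 = 88.7801%

88.7801 %


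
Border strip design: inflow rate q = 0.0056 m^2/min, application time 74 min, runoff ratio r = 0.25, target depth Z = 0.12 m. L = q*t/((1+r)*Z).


L = q*t/((1+r)*Z)
L = 0.0056*74/((1+0.25)*0.12)
L = 0.4144/0.15

2.7627 m


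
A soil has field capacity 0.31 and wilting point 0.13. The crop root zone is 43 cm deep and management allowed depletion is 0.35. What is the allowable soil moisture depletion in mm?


SMD = (FC - PWP) * d * MAD * 10
SMD = (0.31 - 0.13) * 43 * 0.35 * 10
SMD = 0.1800 * 43 * 0.35 * 10

27.0900 mm


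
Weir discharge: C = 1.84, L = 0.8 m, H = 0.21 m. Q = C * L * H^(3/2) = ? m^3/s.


Q = C * L * H^(3/2) = 1.84 * 0.8 * 0.21^1.5 = 1.84 * 0.8 * 0.096234

0.1417 m^3/s


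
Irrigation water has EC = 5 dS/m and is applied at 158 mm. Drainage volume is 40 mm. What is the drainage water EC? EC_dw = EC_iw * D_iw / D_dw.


EC_dw = EC_iw * D_iw / D_dw
EC_dw = 5 * 158 / 40
EC_dw = 790 / 40

19.7500 dS/m


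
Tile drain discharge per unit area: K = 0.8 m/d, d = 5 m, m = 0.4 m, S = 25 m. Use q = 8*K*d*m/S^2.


q = 8*K*d*m/S^2
q = 8*0.8*5*0.4/25^2
q = 12.8000 / 625

0.0205 m/d


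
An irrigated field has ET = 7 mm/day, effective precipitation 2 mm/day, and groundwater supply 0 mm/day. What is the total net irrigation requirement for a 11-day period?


Daily deficit = ET - Pe - GW = 7 - 2 - 0 = 5 mm/day
NIR = 5 * 11 = 55 mm

55.0000 mm


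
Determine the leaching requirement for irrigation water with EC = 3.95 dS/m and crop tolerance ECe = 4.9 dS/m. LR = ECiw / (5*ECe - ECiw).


LR = ECiw / (5*ECe - ECiw)
LR = 3.95 / (5*4.9 - 3.95)
LR = 3.95 / 20.5500

0.1922


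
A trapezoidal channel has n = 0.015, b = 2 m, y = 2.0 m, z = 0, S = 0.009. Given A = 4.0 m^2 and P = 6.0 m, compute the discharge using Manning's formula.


R = A/P = 4.0/6.0 = 0.666667
Q = (1/0.015) * 4.0 * 0.666667^(2/3) * 0.009^0.5

19.3062 m^3/s


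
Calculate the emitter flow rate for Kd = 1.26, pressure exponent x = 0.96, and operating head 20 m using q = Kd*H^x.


q = Kd * H^x = 1.26 * 20^0.96 = 1.26 * 17.741437

22.3542 L/h


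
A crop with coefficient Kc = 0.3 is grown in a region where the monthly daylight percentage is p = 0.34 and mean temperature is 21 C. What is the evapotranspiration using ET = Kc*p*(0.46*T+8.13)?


ET = Kc * p * (0.46*T + 8.13)
ET = 0.3 * 0.34 * (0.46*21 + 8.13)
ET = 0.3 * 0.34 * 17.7900

1.8146 mm/day


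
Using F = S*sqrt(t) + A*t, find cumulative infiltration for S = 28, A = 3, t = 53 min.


F = S*sqrt(t) + A*t
F = 28*sqrt(53) + 3*53
F = 28*7.280110 + 159

362.8431 mm


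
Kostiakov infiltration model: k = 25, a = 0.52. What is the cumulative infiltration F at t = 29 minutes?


F = k * t^a = 25 * 29^0.52
F = 25 * 5.760325

144.0081 mm


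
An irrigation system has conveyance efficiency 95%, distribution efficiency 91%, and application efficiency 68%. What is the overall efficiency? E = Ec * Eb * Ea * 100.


Ec = 0.95, Eb = 0.91, Ea = 0.68
E = 0.95 * 0.91 * 0.68 * 100 = 58.7860%

58.7860 %


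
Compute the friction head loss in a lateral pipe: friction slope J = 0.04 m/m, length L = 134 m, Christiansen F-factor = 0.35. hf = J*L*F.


hf = J * L * F = 0.04 * 134 * 0.35 = 1.8760 m

1.8760 m


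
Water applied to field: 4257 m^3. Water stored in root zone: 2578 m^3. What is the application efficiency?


Ea = V_root / V_field * 100 = 2578 / 4257 * 100 = 60.5591%

60.5591 %


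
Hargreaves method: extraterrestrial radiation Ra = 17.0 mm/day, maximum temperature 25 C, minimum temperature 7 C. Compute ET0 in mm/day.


Tmean = (Tmax + Tmin)/2 = (25 + 7)/2 = 16.0
ET0 = 0.0023 * 17.0 * (16.0 + 17.8) * sqrt(25 - 7)
ET0 = 0.0023 * 17.0 * 33.8 * 4.242641

5.6070 mm/day


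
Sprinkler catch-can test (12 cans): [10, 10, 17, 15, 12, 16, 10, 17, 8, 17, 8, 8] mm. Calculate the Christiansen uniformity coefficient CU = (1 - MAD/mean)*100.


mean = 12.333333 mm
MAD = 3.388889 mm
CU = (1 - 3.388889/12.333333)*100

72.5225 %


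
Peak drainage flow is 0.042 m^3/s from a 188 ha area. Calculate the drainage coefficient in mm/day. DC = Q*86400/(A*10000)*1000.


DC = Q * 86400 / (A * 10000) * 1000
DC = 0.042 * 86400 / (188 * 10000) * 1000
DC = 3628800.0000 / 1880000

1.9302 mm/day


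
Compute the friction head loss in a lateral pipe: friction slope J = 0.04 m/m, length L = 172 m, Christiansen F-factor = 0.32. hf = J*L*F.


hf = J * L * F = 0.04 * 172 * 0.32 = 2.2016 m

2.2016 m


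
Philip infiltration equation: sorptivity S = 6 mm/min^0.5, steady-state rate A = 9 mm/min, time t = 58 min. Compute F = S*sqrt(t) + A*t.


F = S*sqrt(t) + A*t
F = 6*sqrt(58) + 9*58
F = 6*7.615773 + 522

567.6946 mm


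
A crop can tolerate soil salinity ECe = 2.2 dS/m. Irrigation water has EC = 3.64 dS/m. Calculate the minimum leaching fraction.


LR = ECiw / (5*ECe - ECiw)
LR = 3.64 / (5*2.2 - 3.64)
LR = 3.64 / 7.3600

0.4946


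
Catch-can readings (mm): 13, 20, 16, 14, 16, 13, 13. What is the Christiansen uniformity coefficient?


mean = 15.000000 mm
MAD = 2.000000 mm
CU = (1 - 2.000000/15.000000)*100

86.6667 %


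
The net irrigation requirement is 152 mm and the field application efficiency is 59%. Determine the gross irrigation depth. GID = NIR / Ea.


Ea = 59% = 0.59
GID = NIR / Ea = 152 / 0.59 = 257.6271 mm

257.6271 mm


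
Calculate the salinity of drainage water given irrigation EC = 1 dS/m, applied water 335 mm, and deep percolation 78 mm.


EC_dw = EC_iw * D_iw / D_dw
EC_dw = 1 * 335 / 78
EC_dw = 335 / 78

4.2949 dS/m


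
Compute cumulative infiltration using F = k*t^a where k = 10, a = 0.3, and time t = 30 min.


F = k * t^a = 10 * 30^0.3
F = 10 * 2.774191

27.7419 mm


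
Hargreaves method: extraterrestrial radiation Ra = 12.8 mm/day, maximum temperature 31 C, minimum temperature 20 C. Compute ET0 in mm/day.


Tmean = (Tmax + Tmin)/2 = (31 + 20)/2 = 25.5
ET0 = 0.0023 * 12.8 * (25.5 + 17.8) * sqrt(31 - 20)
ET0 = 0.0023 * 12.8 * 43.3 * 3.316625

4.2279 mm/day


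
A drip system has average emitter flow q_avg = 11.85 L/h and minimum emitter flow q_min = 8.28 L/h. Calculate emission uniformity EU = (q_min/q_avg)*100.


EU = (q_min/q_avg)*100 = (8.28/11.85)*100 = 69.8734%

69.8734 %


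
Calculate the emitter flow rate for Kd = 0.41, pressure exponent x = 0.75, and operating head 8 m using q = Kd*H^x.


q = Kd * H^x = 0.41 * 8^0.75 = 0.41 * 4.756828

1.9503 L/h


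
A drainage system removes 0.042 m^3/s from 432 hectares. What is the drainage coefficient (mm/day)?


DC = Q * 86400 / (A * 10000) * 1000
DC = 0.042 * 86400 / (432 * 10000) * 1000
DC = 3628800.0000 / 4320000

0.8400 mm/day


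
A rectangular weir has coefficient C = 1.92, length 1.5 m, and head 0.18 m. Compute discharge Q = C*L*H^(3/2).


Q = C * L * H^(3/2) = 1.92 * 1.5 * 0.18^1.5 = 1.92 * 1.5 * 0.076368

0.2199 m^3/s


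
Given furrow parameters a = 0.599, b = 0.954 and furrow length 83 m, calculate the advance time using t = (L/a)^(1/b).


t = (L/a)^(1/b)
t = (83/0.599)^(1/0.954)
t = 138.564274^(1/0.954)

175.7590 min


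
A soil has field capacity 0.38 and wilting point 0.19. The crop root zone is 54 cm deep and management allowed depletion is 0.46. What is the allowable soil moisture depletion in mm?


SMD = (FC - PWP) * d * MAD * 10
SMD = (0.38 - 0.19) * 54 * 0.46 * 10
SMD = 0.1900 * 54 * 0.46 * 10

47.1960 mm


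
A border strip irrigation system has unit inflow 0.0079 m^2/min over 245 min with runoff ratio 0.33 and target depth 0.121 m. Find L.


L = q*t/((1+r)*Z)
L = 0.0079*245/((1+0.33)*0.121)
L = 1.9355/0.16093

12.0270 m


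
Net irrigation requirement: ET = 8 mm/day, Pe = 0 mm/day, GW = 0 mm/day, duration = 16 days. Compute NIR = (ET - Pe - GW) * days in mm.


Daily deficit = ET - Pe - GW = 8 - 0 - 0 = 8 mm/day
NIR = 8 * 16 = 128 mm

128.0000 mm


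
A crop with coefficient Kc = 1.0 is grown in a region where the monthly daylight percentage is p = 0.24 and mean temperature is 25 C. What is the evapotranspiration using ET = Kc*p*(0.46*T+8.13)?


ET = Kc * p * (0.46*T + 8.13)
ET = 1.0 * 0.24 * (0.46*25 + 8.13)
ET = 1.0 * 0.24 * 19.6300

4.7112 mm/day


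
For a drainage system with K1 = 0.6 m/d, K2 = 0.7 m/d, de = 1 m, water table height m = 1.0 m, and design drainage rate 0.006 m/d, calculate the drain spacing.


S^2 = 8*K2*de*m/q + 4*K1*m^2/q
S^2 = 8*0.7*1*1.0/0.006 + 4*0.6*1.0^2/0.006
S = sqrt(1333.3333)

36.5148 m


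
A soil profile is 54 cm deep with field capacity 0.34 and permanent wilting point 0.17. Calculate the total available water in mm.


AWC = (FC - PWP) * d * 10
AWC = (0.34 - 0.17) * 54 * 10
AWC = 0.1700 * 54 * 10

91.8000 mm


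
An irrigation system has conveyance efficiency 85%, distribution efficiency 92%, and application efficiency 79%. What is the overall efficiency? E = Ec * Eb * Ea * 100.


Ec = 0.85, Eb = 0.92, Ea = 0.79
E = 0.85 * 0.92 * 0.79 * 100 = 61.7780%

61.7780 %


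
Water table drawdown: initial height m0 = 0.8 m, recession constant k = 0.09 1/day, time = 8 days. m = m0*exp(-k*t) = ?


m = m0 * exp(-k*t)
m = 0.8 * exp(-0.09 * 8)
m = 0.8 * exp(-0.7200)

0.3894 m


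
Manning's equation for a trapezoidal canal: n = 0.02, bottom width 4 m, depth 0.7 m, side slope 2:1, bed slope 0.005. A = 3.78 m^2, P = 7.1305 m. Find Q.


R = A/P = 3.78/7.1305 = 0.530117
Q = (1/0.02) * 3.78 * 0.530117^(2/3) * 0.005^0.5

8.7538 m^3/s


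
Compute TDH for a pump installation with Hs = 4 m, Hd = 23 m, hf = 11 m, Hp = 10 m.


TDH = Hs + Hd + hf + Hp = 4 + 23 + 11 + 10 = 48

48 m


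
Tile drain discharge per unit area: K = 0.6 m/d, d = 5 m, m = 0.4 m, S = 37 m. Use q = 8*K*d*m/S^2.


q = 8*K*d*m/S^2
q = 8*0.6*5*0.4/37^2
q = 9.6000 / 1369

0.0070 m/d


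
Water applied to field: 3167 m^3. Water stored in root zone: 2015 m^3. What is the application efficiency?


Ea = V_root / V_field * 100 = 2015 / 3167 * 100 = 63.6249%

63.6249 %


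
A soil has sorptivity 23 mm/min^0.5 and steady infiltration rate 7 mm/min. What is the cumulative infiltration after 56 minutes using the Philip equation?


F = S*sqrt(t) + A*t
F = 23*sqrt(56) + 7*56
F = 23*7.483315 + 392

564.1162 mm


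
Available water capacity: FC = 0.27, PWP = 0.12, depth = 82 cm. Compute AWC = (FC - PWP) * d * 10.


AWC = (FC - PWP) * d * 10
AWC = (0.27 - 0.12) * 82 * 10
AWC = 0.1500 * 82 * 10

123.0000 mm


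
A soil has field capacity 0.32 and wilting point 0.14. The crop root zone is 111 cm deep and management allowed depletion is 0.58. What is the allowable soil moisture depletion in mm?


SMD = (FC - PWP) * d * MAD * 10
SMD = (0.32 - 0.14) * 111 * 0.58 * 10
SMD = 0.1800 * 111 * 0.58 * 10

115.8840 mm


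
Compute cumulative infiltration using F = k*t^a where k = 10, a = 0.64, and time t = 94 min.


F = k * t^a = 10 * 94^0.64
F = 10 * 18.314785

183.1479 mm


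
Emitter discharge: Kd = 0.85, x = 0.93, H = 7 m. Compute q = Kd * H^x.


q = Kd * H^x = 0.85 * 7^0.93 = 0.85 * 6.108593

5.1923 L/h


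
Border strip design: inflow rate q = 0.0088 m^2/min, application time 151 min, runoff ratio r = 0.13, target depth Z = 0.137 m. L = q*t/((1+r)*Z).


L = q*t/((1+r)*Z)
L = 0.0088*151/((1+0.13)*0.137)
L = 1.3288/0.15481

8.5834 m


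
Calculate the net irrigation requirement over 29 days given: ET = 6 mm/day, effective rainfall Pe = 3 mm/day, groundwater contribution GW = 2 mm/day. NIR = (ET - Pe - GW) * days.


Daily deficit = ET - Pe - GW = 6 - 3 - 2 = 1 mm/day
NIR = 1 * 29 = 29 mm

29.0000 mm


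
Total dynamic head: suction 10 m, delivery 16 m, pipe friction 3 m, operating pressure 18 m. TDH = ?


TDH = Hs + Hd + hf + Hp = 10 + 16 + 3 + 18 = 47

47 m


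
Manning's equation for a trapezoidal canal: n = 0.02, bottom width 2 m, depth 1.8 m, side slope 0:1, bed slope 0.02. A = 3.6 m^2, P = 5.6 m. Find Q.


R = A/P = 3.6/5.6 = 0.642857
Q = (1/0.02) * 3.6 * 0.642857^(2/3) * 0.02^0.5

18.9611 m^3/s


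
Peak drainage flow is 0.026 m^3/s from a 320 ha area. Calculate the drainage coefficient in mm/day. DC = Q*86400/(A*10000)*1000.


DC = Q * 86400 / (A * 10000) * 1000
DC = 0.026 * 86400 / (320 * 10000) * 1000
DC = 2246400.0000 / 3200000

0.7020 mm/day


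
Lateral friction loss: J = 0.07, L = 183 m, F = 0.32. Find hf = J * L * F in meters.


hf = J * L * F = 0.07 * 183 * 0.32 = 4.0992 m

4.0992 m


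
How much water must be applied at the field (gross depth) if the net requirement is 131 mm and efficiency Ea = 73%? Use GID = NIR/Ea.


Ea = 73% = 0.73
GID = NIR / Ea = 131 / 0.73 = 179.4521 mm

179.4521 mm


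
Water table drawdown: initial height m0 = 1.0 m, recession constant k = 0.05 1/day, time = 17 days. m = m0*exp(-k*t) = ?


m = m0 * exp(-k*t)
m = 1.0 * exp(-0.05 * 17)
m = 1.0 * exp(-0.8500)

0.4274 m


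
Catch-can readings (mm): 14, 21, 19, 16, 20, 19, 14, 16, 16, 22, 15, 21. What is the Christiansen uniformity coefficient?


mean = 17.750000 mm
MAD = 2.583333 mm
CU = (1 - 2.583333/17.750000)*100

85.4460 %


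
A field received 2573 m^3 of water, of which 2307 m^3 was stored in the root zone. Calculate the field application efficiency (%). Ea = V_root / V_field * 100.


Ea = V_root / V_field * 100 = 2307 / 2573 * 100 = 89.6619%

89.6619 %


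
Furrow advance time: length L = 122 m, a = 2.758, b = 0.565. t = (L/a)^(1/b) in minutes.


t = (L/a)^(1/b)
t = (122/2.758)^(1/0.565)
t = 44.234953^(1/0.565)

818.1999 min


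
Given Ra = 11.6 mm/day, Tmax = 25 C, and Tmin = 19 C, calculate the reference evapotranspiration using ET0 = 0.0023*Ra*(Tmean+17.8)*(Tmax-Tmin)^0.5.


Tmean = (Tmax + Tmin)/2 = (25 + 19)/2 = 22.0
ET0 = 0.0023 * 11.6 * (22.0 + 17.8) * sqrt(25 - 19)
ET0 = 0.0023 * 11.6 * 39.8 * 2.449490

2.6010 mm/day


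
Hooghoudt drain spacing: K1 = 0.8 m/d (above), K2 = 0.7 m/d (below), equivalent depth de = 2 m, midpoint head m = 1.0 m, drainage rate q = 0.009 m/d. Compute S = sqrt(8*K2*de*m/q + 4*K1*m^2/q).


S^2 = 8*K2*de*m/q + 4*K1*m^2/q
S^2 = 8*0.7*2*1.0/0.009 + 4*0.8*1.0^2/0.009
S = sqrt(1600.0000)

40.0000 m


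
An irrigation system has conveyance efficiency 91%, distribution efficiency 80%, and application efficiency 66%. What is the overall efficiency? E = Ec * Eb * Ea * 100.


Ec = 0.91, Eb = 0.8, Ea = 0.66
E = 0.91 * 0.8 * 0.66 * 100 = 48.0480%

48.0480 %


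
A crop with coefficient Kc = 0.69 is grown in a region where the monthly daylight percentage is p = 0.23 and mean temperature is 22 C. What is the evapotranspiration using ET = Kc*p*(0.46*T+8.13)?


ET = Kc * p * (0.46*T + 8.13)
ET = 0.69 * 0.23 * (0.46*22 + 8.13)
ET = 0.69 * 0.23 * 18.2500

2.8963 mm/day


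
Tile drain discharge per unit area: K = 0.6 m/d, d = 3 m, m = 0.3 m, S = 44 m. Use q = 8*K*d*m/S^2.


q = 8*K*d*m/S^2
q = 8*0.6*3*0.3/44^2
q = 4.3200 / 1936

0.0022 m/d


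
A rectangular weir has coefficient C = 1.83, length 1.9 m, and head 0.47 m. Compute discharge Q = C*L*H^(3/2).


Q = C * L * H^(3/2) = 1.83 * 1.9 * 0.47^1.5 = 1.83 * 1.9 * 0.322216

1.1203 m^3/s


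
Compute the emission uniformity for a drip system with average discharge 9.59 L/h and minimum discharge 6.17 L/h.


EU = (q_min/q_avg)*100 = (6.17/9.59)*100 = 64.3379%

64.3379 %


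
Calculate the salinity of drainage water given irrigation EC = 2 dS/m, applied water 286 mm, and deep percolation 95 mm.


EC_dw = EC_iw * D_iw / D_dw
EC_dw = 2 * 286 / 95
EC_dw = 572 / 95

6.0211 dS/m


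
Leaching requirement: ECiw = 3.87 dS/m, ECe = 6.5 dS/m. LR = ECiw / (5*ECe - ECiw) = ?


LR = ECiw / (5*ECe - ECiw)
LR = 3.87 / (5*6.5 - 3.87)
LR = 3.87 / 28.6300

0.1352


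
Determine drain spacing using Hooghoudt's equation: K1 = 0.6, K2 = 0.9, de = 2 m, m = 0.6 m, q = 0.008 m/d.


S^2 = 8*K2*de*m/q + 4*K1*m^2/q
S^2 = 8*0.9*2*0.6/0.008 + 4*0.6*0.6^2/0.008
S = sqrt(1188.0000)

34.4674 m


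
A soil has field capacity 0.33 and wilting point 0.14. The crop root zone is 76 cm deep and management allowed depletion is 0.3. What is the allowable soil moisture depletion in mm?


SMD = (FC - PWP) * d * MAD * 10
SMD = (0.33 - 0.14) * 76 * 0.3 * 10
SMD = 0.1900 * 76 * 0.3 * 10

43.3200 mm


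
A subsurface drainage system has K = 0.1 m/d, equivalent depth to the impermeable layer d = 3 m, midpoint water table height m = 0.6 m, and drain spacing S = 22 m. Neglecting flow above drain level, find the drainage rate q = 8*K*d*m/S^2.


q = 8*K*d*m/S^2
q = 8*0.1*3*0.6/22^2
q = 1.4400 / 484

0.0030 m/d


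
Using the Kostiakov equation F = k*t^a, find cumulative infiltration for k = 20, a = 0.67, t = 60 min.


F = k * t^a = 20 * 60^0.67
F = 20 * 15.536792

310.7358 mm


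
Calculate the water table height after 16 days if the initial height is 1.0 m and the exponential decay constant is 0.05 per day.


m = m0 * exp(-k*t)
m = 1.0 * exp(-0.05 * 16)
m = 1.0 * exp(-0.8000)

0.4493 m


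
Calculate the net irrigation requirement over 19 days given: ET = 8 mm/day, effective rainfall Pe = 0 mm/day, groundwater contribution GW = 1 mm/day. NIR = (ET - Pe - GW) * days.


Daily deficit = ET - Pe - GW = 8 - 0 - 1 = 7 mm/day
NIR = 7 * 19 = 133 mm

133.0000 mm


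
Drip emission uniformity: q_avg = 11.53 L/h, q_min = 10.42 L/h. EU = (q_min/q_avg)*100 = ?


EU = (q_min/q_avg)*100 = (10.42/11.53)*100 = 90.3729%

90.3729 %


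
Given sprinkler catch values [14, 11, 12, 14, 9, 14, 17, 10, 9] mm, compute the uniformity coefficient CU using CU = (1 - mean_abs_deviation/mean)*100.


mean = 12.222222 mm
MAD = 2.246914 mm
CU = (1 - 2.246914/12.222222)*100

81.6162 %


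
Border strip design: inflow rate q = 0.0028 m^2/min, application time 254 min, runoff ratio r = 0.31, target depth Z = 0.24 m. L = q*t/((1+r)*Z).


L = q*t/((1+r)*Z)
L = 0.0028*254/((1+0.31)*0.24)
L = 0.7112/0.3144

2.2621 m


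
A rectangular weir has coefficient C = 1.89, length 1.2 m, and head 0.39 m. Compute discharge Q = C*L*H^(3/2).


Q = C * L * H^(3/2) = 1.89 * 1.2 * 0.39^1.5 = 1.89 * 1.2 * 0.243555

0.5524 m^3/s


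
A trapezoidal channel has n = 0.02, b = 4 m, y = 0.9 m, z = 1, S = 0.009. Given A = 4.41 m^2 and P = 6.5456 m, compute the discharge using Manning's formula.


R = A/P = 4.41/6.5456 = 0.673735
Q = (1/0.02) * 4.41 * 0.673735^(2/3) * 0.009^0.5

16.0764 m^3/s


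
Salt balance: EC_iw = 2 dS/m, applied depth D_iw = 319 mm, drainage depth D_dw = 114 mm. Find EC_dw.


EC_dw = EC_iw * D_iw / D_dw
EC_dw = 2 * 319 / 114
EC_dw = 638 / 114

5.5965 dS/m


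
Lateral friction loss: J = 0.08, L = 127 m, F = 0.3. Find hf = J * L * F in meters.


hf = J * L * F = 0.08 * 127 * 0.3 = 3.0480 m

3.0480 m


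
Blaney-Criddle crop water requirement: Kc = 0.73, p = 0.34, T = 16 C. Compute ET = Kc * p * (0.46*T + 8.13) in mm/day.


ET = Kc * p * (0.46*T + 8.13)
ET = 0.73 * 0.34 * (0.46*16 + 8.13)
ET = 0.73 * 0.34 * 15.4900

3.8446 mm/day


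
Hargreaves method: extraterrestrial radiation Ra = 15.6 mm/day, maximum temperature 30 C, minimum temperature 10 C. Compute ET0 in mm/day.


Tmean = (Tmax + Tmin)/2 = (30 + 10)/2 = 20.0
ET0 = 0.0023 * 15.6 * (20.0 + 17.8) * sqrt(30 - 10)
ET0 = 0.0023 * 15.6 * 37.8 * 4.472136

6.0654 mm/day


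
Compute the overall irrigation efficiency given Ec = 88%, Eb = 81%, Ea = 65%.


Ec = 0.88, Eb = 0.81, Ea = 0.65
E = 0.88 * 0.81 * 0.65 * 100 = 46.3320%

46.3320 %


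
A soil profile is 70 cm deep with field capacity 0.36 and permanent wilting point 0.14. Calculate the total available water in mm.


AWC = (FC - PWP) * d * 10
AWC = (0.36 - 0.14) * 70 * 10
AWC = 0.2200 * 70 * 10

154.0000 mm


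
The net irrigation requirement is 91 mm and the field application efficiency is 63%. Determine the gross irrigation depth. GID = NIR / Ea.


Ea = 63% = 0.63
GID = NIR / Ea = 91 / 0.63 = 144.4444 mm

144.4444 mm


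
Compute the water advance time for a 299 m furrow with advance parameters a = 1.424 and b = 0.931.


t = (L/a)^(1/b)
t = (299/1.424)^(1/0.931)
t = 209.971910^(1/0.931)

312.0797 min


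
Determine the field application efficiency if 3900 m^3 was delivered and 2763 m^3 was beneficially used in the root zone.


Ea = V_root / V_field * 100 = 2763 / 3900 * 100 = 70.8462%

70.8462 %


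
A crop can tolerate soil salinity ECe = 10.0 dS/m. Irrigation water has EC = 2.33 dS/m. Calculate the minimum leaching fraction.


LR = ECiw / (5*ECe - ECiw)
LR = 2.33 / (5*10.0 - 2.33)
LR = 2.33 / 47.6700

0.0489


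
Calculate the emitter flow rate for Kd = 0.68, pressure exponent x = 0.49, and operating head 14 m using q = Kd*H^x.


q = Kd * H^x = 0.68 * 14^0.49 = 0.68 * 3.644204

2.4781 L/h


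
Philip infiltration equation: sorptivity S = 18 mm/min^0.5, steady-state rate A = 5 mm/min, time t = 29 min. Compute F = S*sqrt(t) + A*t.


F = S*sqrt(t) + A*t
F = 18*sqrt(29) + 5*29
F = 18*5.385165 + 145

241.9330 mm


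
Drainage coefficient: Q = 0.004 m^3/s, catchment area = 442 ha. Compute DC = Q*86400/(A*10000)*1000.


DC = Q * 86400 / (A * 10000) * 1000
DC = 0.004 * 86400 / (442 * 10000) * 1000
DC = 345600.0000 / 4420000

0.0782 mm/day


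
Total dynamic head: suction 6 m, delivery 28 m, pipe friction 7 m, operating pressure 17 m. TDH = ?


TDH = Hs + Hd + hf + Hp = 6 + 28 + 7 + 17 = 58

58 m


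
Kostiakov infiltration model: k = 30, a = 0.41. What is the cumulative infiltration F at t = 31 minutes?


F = k * t^a = 30 * 31^0.41
F = 30 * 4.087505

122.6252 mm


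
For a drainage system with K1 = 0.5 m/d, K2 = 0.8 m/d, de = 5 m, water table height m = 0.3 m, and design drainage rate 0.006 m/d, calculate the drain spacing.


S^2 = 8*K2*de*m/q + 4*K1*m^2/q
S^2 = 8*0.8*5*0.3/0.006 + 4*0.5*0.3^2/0.006
S = sqrt(1630.0000)

40.3733 m


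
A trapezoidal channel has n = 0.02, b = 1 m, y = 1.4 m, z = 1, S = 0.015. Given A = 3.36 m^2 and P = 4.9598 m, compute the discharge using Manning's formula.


R = A/P = 3.36/4.9598 = 0.677447
Q = (1/0.02) * 3.36 * 0.677447^(2/3) * 0.015^0.5

15.8710 m^3/s


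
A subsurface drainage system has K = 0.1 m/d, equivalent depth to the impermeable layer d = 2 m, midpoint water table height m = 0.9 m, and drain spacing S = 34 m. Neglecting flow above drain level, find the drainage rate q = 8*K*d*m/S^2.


q = 8*K*d*m/S^2
q = 8*0.1*2*0.9/34^2
q = 1.4400 / 1156

0.0012 m/d


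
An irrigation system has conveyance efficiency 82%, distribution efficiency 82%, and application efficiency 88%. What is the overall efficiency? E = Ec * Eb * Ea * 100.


Ec = 0.82, Eb = 0.82, Ea = 0.88
E = 0.82 * 0.82 * 0.88 * 100 = 59.1712%

59.1712 %


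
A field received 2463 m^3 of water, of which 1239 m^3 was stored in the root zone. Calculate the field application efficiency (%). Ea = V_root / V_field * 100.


Ea = V_root / V_field * 100 = 1239 / 2463 * 100 = 50.3045%

50.3045 %


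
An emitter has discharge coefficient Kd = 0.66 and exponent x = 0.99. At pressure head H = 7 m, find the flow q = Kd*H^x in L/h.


q = Kd * H^x = 0.66 * 7^0.99 = 0.66 * 6.865103

4.5310 L/h


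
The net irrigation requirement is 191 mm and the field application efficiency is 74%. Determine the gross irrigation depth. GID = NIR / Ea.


Ea = 74% = 0.74
GID = NIR / Ea = 191 / 0.74 = 258.1081 mm

258.1081 mm


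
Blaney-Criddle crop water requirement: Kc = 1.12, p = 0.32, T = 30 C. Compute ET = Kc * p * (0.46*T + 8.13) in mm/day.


ET = Kc * p * (0.46*T + 8.13)
ET = 1.12 * 0.32 * (0.46*30 + 8.13)
ET = 1.12 * 0.32 * 21.9300

7.8597 mm/day


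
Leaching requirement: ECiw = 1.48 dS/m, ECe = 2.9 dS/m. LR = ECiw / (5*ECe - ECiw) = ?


LR = ECiw / (5*ECe - ECiw)
LR = 1.48 / (5*2.9 - 1.48)
LR = 1.48 / 13.0200

0.1137


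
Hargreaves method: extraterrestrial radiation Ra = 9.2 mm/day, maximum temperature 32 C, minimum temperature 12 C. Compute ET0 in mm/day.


Tmean = (Tmax + Tmin)/2 = (32 + 12)/2 = 22.0
ET0 = 0.0023 * 9.2 * (22.0 + 17.8) * sqrt(32 - 12)
ET0 = 0.0023 * 9.2 * 39.8 * 4.472136

3.7663 mm/day


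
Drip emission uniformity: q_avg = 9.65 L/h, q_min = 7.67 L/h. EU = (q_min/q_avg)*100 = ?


EU = (q_min/q_avg)*100 = (7.67/9.65)*100 = 79.4819%

79.4819 %


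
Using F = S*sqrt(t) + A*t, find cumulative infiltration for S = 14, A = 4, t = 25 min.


F = S*sqrt(t) + A*t
F = 14*sqrt(25) + 4*25
F = 14*5.000000 + 100

170.0000 mm


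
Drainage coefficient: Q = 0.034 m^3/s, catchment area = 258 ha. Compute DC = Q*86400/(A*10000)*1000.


DC = Q * 86400 / (A * 10000) * 1000
DC = 0.034 * 86400 / (258 * 10000) * 1000
DC = 2937600.0000 / 2580000

1.1386 mm/day


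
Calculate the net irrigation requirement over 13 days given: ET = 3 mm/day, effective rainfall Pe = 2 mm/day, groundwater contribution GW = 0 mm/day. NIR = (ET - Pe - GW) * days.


Daily deficit = ET - Pe - GW = 3 - 2 - 0 = 1 mm/day
NIR = 1 * 13 = 13 mm

13.0000 mm


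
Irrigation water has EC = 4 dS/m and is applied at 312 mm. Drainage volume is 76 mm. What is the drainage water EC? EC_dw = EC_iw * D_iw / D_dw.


EC_dw = EC_iw * D_iw / D_dw
EC_dw = 4 * 312 / 76
EC_dw = 1248 / 76

16.4211 dS/m


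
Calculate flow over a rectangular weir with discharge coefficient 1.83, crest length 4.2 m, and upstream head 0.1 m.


Q = C * L * H^(3/2) = 1.83 * 4.2 * 0.1^1.5 = 1.83 * 4.2 * 0.031623

0.2431 m^3/s


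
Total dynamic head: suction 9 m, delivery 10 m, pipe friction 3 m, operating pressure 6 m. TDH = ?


TDH = Hs + Hd + hf + Hp = 9 + 10 + 3 + 6 = 28

28 m


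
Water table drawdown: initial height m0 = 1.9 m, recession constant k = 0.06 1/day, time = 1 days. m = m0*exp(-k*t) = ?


m = m0 * exp(-k*t)
m = 1.9 * exp(-0.06 * 1)
m = 1.9 * exp(-0.0600)

1.7894 m


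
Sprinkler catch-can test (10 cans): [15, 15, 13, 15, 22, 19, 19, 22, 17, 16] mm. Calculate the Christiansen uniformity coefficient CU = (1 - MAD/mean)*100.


mean = 17.300000 mm
MAD = 2.560000 mm
CU = (1 - 2.560000/17.300000)*100

85.2023 %


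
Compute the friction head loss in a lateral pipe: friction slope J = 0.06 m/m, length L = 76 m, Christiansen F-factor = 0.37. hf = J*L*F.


hf = J * L * F = 0.06 * 76 * 0.37 = 1.6872 m

1.6872 m


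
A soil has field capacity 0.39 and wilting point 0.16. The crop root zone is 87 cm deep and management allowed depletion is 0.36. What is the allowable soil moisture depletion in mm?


SMD = (FC - PWP) * d * MAD * 10
SMD = (0.39 - 0.16) * 87 * 0.36 * 10
SMD = 0.2300 * 87 * 0.36 * 10

72.0360 mm


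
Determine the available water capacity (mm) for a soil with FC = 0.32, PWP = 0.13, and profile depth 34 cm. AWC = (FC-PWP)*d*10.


AWC = (FC - PWP) * d * 10
AWC = (0.32 - 0.13) * 34 * 10
AWC = 0.1900 * 34 * 10

64.6000 mm


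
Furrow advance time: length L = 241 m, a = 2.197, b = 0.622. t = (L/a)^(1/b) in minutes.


t = (L/a)^(1/b)
t = (241/2.197)^(1/0.622)
t = 109.695039^(1/0.622)

1905.6511 min


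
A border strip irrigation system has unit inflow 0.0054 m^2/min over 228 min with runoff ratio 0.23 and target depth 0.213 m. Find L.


L = q*t/((1+r)*Z)
L = 0.0054*228/((1+0.23)*0.213)
L = 1.2312/0.26199

4.6994 m


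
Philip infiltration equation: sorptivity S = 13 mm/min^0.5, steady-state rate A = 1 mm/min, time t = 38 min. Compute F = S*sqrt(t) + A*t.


F = S*sqrt(t) + A*t
F = 13*sqrt(38) + 1*38
F = 13*6.164414 + 38

118.1374 mm


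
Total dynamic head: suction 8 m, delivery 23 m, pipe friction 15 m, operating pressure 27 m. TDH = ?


TDH = Hs + Hd + hf + Hp = 8 + 23 + 15 + 27 = 73

73 m


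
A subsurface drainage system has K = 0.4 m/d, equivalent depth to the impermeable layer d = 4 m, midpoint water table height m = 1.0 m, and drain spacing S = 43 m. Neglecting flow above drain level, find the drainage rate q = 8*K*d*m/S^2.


q = 8*K*d*m/S^2
q = 8*0.4*4*1.0/43^2
q = 12.8000 / 1849

0.0069 m/d


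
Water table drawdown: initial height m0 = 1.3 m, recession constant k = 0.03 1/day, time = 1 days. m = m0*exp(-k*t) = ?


m = m0 * exp(-k*t)
m = 1.3 * exp(-0.03 * 1)
m = 1.3 * exp(-0.0300)

1.2616 m


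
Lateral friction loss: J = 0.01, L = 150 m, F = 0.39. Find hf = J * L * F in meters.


hf = J * L * F = 0.01 * 150 * 0.39 = 0.5850 m

0.5850 m


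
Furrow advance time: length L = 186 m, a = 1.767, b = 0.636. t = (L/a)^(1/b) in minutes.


t = (L/a)^(1/b)
t = (186/1.767)^(1/0.636)
t = 105.263158^(1/0.636)

1512.4460 min


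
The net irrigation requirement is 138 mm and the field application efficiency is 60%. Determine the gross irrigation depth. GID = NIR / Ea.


Ea = 60% = 0.6
GID = NIR / Ea = 138 / 0.6 = 230.0000 mm

230.0000 mm


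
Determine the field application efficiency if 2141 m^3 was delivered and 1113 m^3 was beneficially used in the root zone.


Ea = V_root / V_field * 100 = 1113 / 2141 * 100 = 51.9851%

51.9851 %


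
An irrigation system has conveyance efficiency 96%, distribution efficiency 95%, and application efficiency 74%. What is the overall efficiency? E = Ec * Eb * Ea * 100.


Ec = 0.96, Eb = 0.95, Ea = 0.74
E = 0.96 * 0.95 * 0.74 * 100 = 67.4880%

67.4880 %


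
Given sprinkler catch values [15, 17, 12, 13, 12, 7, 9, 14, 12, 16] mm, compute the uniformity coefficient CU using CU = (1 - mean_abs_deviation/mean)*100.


mean = 12.700000 mm
MAD = 2.300000 mm
CU = (1 - 2.300000/12.700000)*100

81.8898 %


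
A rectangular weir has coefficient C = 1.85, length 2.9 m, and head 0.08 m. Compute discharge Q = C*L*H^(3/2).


Q = C * L * H^(3/2) = 1.85 * 2.9 * 0.08^1.5 = 1.85 * 2.9 * 0.022627

0.1214 m^3/s


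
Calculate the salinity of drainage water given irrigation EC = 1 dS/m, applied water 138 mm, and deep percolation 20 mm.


EC_dw = EC_iw * D_iw / D_dw
EC_dw = 1 * 138 / 20
EC_dw = 138 / 20

6.9000 dS/m


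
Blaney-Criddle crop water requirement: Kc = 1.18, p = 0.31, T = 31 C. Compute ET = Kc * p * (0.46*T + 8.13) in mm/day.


ET = Kc * p * (0.46*T + 8.13)
ET = 1.18 * 0.31 * (0.46*31 + 8.13)
ET = 1.18 * 0.31 * 22.3900

8.1903 mm/day


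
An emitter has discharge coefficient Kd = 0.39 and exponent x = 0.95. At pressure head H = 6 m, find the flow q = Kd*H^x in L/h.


q = Kd * H^x = 0.39 * 6^0.95 = 0.39 * 5.485847

2.1395 L/h


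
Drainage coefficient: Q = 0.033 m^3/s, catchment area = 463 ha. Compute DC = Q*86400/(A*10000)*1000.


DC = Q * 86400 / (A * 10000) * 1000
DC = 0.033 * 86400 / (463 * 10000) * 1000
DC = 2851200.0000 / 4630000

0.6158 mm/day


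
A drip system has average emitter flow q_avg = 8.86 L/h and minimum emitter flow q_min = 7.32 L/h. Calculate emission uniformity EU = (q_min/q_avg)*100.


EU = (q_min/q_avg)*100 = (7.32/8.86)*100 = 82.6185%

82.6185 %


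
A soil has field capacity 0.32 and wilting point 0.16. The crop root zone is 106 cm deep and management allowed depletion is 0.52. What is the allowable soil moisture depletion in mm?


SMD = (FC - PWP) * d * MAD * 10
SMD = (0.32 - 0.16) * 106 * 0.52 * 10
SMD = 0.1600 * 106 * 0.52 * 10

88.1920 mm


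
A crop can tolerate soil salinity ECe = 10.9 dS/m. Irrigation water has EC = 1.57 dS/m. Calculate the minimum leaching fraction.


LR = ECiw / (5*ECe - ECiw)
LR = 1.57 / (5*10.9 - 1.57)
LR = 1.57 / 52.9300

0.0297


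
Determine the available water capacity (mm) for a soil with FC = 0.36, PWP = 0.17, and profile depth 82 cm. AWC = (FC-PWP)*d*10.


AWC = (FC - PWP) * d * 10
AWC = (0.36 - 0.17) * 82 * 10
AWC = 0.1900 * 82 * 10

155.8000 mm


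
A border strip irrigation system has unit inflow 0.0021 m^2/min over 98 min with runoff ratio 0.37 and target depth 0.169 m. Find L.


L = q*t/((1+r)*Z)
L = 0.0021*98/((1+0.37)*0.169)
L = 0.2058/0.23153

0.8889 m


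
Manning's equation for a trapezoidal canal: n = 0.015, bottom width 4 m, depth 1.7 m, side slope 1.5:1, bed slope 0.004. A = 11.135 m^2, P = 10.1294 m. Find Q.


R = A/P = 11.135/10.1294 = 1.099275
Q = (1/0.015) * 11.135 * 1.099275^(2/3) * 0.004^0.5

50.0073 m^3/s


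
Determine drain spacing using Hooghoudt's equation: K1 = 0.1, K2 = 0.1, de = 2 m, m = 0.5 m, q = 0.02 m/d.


S^2 = 8*K2*de*m/q + 4*K1*m^2/q
S^2 = 8*0.1*2*0.5/0.02 + 4*0.1*0.5^2/0.02
S = sqrt(45.0000)

6.7082 m


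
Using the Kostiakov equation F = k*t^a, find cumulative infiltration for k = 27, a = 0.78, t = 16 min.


F = k * t^a = 27 * 16^0.78
F = 27 * 8.693879

234.7347 mm


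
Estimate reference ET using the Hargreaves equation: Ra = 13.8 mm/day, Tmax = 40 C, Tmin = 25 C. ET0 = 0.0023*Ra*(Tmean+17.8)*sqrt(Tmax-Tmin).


Tmean = (Tmax + Tmin)/2 = (40 + 25)/2 = 32.5
ET0 = 0.0023 * 13.8 * (32.5 + 17.8) * sqrt(40 - 25)
ET0 = 0.0023 * 13.8 * 50.3 * 3.872983

6.1833 mm/day


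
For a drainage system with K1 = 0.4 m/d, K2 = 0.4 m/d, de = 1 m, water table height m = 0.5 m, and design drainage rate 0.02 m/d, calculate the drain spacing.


S^2 = 8*K2*de*m/q + 4*K1*m^2/q
S^2 = 8*0.4*1*0.5/0.02 + 4*0.4*0.5^2/0.02
S = sqrt(100.0000)

10.0000 m


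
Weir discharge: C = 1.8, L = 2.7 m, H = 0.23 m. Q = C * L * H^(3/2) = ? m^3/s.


Q = C * L * H^(3/2) = 1.8 * 2.7 * 0.23^1.5 = 1.8 * 2.7 * 0.110304

0.5361 m^3/s


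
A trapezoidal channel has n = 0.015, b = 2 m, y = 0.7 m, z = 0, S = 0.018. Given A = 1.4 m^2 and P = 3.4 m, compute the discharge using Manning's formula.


R = A/P = 1.4/3.4 = 0.411765
Q = (1/0.015) * 1.4 * 0.411765^(2/3) * 0.018^0.5

6.9306 m^3/s


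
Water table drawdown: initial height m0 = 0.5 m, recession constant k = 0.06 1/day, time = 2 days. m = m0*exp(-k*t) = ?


m = m0 * exp(-k*t)
m = 0.5 * exp(-0.06 * 2)
m = 0.5 * exp(-0.1200)

0.4435 m


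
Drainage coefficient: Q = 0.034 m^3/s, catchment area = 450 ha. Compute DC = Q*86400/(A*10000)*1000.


DC = Q * 86400 / (A * 10000) * 1000
DC = 0.034 * 86400 / (450 * 10000) * 1000
DC = 2937600.0000 / 4500000

0.6528 mm/day


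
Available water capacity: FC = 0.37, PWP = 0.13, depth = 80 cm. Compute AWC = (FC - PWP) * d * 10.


AWC = (FC - PWP) * d * 10
AWC = (0.37 - 0.13) * 80 * 10
AWC = 0.2400 * 80 * 10

192.0000 mm


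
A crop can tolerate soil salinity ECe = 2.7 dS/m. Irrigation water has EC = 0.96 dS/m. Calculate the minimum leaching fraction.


LR = ECiw / (5*ECe - ECiw)
LR = 0.96 / (5*2.7 - 0.96)
LR = 0.96 / 12.5400

0.0766


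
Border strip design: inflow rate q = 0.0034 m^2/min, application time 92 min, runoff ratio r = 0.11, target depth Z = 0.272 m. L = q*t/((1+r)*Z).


L = q*t/((1+r)*Z)
L = 0.0034*92/((1+0.11)*0.272)
L = 0.3128/0.30192

1.0360 m


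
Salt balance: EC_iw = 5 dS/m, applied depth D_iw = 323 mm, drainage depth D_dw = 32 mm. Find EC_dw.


EC_dw = EC_iw * D_iw / D_dw
EC_dw = 5 * 323 / 32
EC_dw = 1615 / 32

50.4688 dS/m


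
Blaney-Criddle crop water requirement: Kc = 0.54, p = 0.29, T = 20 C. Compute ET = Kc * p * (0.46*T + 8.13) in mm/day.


ET = Kc * p * (0.46*T + 8.13)
ET = 0.54 * 0.29 * (0.46*20 + 8.13)
ET = 0.54 * 0.29 * 17.3300

2.7139 mm/day


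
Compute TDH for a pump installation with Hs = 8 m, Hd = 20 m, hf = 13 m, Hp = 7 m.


TDH = Hs + Hd + hf + Hp = 8 + 20 + 13 + 7 = 48

48 m


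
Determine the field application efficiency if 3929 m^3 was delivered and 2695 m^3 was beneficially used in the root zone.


Ea = V_root / V_field * 100 = 2695 / 3929 * 100 = 68.5925%

68.5925 %


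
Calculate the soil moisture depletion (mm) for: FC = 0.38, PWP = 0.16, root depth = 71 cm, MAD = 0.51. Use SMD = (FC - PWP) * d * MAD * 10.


SMD = (FC - PWP) * d * MAD * 10
SMD = (0.38 - 0.16) * 71 * 0.51 * 10
SMD = 0.2200 * 71 * 0.51 * 10

79.6620 mm


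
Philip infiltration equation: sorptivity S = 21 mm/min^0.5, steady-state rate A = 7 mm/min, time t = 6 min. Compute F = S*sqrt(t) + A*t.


F = S*sqrt(t) + A*t
F = 21*sqrt(6) + 7*6
F = 21*2.449490 + 42

93.4393 mm


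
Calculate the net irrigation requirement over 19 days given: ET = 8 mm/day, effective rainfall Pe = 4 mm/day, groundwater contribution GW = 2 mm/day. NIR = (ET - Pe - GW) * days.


Daily deficit = ET - Pe - GW = 8 - 4 - 2 = 2 mm/day
NIR = 2 * 19 = 38 mm

38.0000 mm


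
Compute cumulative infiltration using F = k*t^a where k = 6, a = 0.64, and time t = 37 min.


F = k * t^a = 6 * 37^0.64
F = 6 * 10.084378

60.5063 mm


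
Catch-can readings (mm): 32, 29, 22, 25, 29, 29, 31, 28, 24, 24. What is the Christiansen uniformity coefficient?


mean = 27.300000 mm
MAD = 2.840000 mm
CU = (1 - 2.840000/27.300000)*100

89.5971 %


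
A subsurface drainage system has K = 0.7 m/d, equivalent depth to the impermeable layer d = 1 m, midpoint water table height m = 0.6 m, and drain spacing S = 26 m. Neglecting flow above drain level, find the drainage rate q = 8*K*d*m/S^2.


q = 8*K*d*m/S^2
q = 8*0.7*1*0.6/26^2
q = 3.3600 / 676

0.0050 m/d


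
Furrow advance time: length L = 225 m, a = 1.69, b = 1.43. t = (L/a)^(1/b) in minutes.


t = (L/a)^(1/b)
t = (225/1.69)^(1/1.43)
t = 133.136095^(1/1.43)

30.5859 min


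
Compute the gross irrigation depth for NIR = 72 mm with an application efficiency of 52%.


Ea = 52% = 0.52
GID = NIR / Ea = 72 / 0.52 = 138.4615 mm

138.4615 mm


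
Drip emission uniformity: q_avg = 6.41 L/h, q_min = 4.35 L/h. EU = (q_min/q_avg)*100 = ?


EU = (q_min/q_avg)*100 = (4.35/6.41)*100 = 67.8627%

67.8627 %


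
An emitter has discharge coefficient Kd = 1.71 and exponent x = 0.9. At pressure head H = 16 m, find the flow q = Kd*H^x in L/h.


q = Kd * H^x = 1.71 * 16^0.9 = 1.71 * 12.125733

20.7350 L/h


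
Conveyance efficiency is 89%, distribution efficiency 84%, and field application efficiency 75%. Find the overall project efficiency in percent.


Ec = 0.89, Eb = 0.84, Ea = 0.75
E = 0.89 * 0.84 * 0.75 * 100 = 56.0700%

56.0700 %


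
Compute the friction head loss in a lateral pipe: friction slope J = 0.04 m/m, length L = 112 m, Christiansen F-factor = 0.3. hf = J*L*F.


hf = J * L * F = 0.04 * 112 * 0.3 = 1.3440 m

1.3440 m


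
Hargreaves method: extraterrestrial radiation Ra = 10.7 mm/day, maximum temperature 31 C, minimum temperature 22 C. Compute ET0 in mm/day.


Tmean = (Tmax + Tmin)/2 = (31 + 22)/2 = 26.5
ET0 = 0.0023 * 10.7 * (26.5 + 17.8) * sqrt(31 - 22)
ET0 = 0.0023 * 10.7 * 44.3 * 3.000000

3.2707 mm/day


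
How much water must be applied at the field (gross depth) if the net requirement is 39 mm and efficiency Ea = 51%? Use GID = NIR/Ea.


Ea = 51% = 0.51
GID = NIR / Ea = 39 / 0.51 = 76.4706 mm

76.4706 mm


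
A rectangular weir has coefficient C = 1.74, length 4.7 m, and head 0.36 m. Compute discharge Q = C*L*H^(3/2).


Q = C * L * H^(3/2) = 1.74 * 4.7 * 0.36^1.5 = 1.74 * 4.7 * 0.216000

1.7664 m^3/s


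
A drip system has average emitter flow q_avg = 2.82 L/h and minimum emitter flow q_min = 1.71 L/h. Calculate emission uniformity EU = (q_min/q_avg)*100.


EU = (q_min/q_avg)*100 = (1.71/2.82)*100 = 60.6383%

60.6383 %


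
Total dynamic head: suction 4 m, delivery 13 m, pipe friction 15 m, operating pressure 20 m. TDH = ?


TDH = Hs + Hd + hf + Hp = 4 + 13 + 15 + 20 = 52

52 m


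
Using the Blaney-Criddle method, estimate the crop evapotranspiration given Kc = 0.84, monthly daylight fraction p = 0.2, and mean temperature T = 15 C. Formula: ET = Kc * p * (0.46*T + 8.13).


ET = Kc * p * (0.46*T + 8.13)
ET = 0.84 * 0.2 * (0.46*15 + 8.13)
ET = 0.84 * 0.2 * 15.0300

2.5250 mm/day


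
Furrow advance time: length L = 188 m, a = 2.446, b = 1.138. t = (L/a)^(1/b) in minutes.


t = (L/a)^(1/b)
t = (188/2.446)^(1/1.138)
t = 76.860180^(1/1.138)

45.3974 min


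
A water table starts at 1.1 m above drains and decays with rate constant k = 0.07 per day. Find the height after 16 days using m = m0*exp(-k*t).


m = m0 * exp(-k*t)
m = 1.1 * exp(-0.07 * 16)
m = 1.1 * exp(-1.1200)

0.3589 m
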